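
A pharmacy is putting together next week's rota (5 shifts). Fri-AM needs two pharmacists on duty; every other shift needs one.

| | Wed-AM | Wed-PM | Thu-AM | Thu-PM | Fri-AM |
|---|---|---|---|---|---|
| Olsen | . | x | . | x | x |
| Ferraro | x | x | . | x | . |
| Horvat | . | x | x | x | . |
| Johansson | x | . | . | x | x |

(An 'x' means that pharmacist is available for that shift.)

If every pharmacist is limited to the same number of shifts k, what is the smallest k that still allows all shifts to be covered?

With 4 pharmacists and 6 worker-slots to fill, someone must work at least ⌈6/4⌉ = 2 shifts, so k ≥ 2.
k = 2 works: Wed-AM→Ferraro, Wed-PM→Olsen, Thu-AM→Horvat, Thu-PM→Ferraro, Fri-AM→Olsen+Johansson.
Loads: Olsen 2, Ferraro 2, Horvat 1, Johansson 1 — all ≤ 2.

2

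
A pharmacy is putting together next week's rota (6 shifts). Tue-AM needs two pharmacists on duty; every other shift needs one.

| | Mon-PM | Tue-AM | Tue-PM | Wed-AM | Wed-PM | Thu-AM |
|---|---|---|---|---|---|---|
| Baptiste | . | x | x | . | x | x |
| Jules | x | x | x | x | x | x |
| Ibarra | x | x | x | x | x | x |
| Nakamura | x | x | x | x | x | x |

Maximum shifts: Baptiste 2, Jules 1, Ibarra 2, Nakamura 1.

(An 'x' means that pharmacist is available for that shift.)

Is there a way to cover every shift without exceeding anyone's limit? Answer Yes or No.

No

Total capacity is 2+1+2+1 = 6 but 7 worker-slots are needed — infeasible.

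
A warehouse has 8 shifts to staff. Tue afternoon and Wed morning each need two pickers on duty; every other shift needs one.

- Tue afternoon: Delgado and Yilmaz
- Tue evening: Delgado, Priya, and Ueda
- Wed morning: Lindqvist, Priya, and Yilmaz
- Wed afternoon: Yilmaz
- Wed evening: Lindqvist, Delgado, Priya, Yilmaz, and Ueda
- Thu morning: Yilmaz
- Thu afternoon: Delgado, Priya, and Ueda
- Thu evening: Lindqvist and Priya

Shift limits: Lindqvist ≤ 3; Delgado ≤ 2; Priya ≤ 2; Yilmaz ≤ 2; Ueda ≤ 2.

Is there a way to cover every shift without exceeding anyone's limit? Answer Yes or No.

No

Total capacity is 11 and 10 slots are needed, so capacity alone doesn't rule it out.
Shifts {Tue afternoon, Wed afternoon, Thu morning} need 4 worker-slots in total, but the pickers available for any of those shifts (Delgado and Yilmaz) can supply at most 3 among them. So no valid schedule exists.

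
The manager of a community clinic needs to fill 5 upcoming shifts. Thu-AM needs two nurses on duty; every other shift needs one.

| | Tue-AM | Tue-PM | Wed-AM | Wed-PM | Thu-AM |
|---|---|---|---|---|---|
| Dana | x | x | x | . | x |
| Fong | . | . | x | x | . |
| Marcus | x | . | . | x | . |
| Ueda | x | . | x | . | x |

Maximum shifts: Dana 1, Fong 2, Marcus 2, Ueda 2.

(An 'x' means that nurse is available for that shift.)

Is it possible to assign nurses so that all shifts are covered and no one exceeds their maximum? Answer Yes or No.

No

Total capacity is 7 and 6 slots are needed, so capacity alone doesn't rule it out.
Shifts {Tue-PM, Thu-AM} need 3 worker-slots in total, but the nurses available for any of those shifts (Dana and Ueda) can supply at most 2 among them. So no valid schedule exists.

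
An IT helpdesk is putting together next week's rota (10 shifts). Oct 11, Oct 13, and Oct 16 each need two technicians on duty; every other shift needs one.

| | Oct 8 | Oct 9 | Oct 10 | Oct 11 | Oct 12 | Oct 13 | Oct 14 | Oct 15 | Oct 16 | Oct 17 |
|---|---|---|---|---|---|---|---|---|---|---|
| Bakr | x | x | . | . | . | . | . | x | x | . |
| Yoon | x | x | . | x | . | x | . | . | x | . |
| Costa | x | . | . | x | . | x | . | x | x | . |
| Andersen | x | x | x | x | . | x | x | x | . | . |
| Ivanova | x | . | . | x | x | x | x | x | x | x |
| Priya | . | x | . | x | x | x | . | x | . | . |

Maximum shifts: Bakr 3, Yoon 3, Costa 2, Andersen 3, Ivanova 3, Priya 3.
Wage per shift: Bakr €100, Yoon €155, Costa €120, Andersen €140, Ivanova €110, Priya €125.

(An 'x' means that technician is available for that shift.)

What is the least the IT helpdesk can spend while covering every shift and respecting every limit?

€1525

Oct 10 can only be covered by Andersen, so that assignment is forced.
Oct 17 can only be covered by Ivanova, so that assignment is forced.
Picking the cheapest available technician for each shift independently would cost €1440, but that ignores the shift limits.
An optimal schedule: Oct 8→Bakr, Oct 9→Bakr, Oct 10→Andersen, Oct 11→Costa+Priya, Oct 12→Ivanova, Oct 13→Priya+Andersen, Oct 14→Ivanova, Oct 15→Priya, Oct 16→Bakr+Costa, Oct 17→Ivanova.
Total: 100 + 100 + 140 + 120 + 125 + 110 + 125 + 140 + 110 + 125 + 100 + 120 + 110 = €1525.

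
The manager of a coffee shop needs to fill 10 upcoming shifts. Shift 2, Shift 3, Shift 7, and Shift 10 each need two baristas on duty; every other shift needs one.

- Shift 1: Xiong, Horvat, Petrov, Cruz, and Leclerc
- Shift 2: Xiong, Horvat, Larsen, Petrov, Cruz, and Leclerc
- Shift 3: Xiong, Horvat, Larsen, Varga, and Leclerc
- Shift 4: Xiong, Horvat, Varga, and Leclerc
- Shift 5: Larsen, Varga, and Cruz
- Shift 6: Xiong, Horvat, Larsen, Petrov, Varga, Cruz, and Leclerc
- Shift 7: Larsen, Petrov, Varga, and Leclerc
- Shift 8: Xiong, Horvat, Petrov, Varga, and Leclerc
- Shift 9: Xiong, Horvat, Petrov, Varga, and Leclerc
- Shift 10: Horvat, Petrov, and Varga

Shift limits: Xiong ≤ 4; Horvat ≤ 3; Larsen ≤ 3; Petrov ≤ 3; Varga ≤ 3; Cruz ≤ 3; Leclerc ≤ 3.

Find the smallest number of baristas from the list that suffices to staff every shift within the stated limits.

5

14 slots to fill and no one can take more than 4, so at least ⌈14/4⌉ = 4 baristas are needed.
Any 4 baristas together have capacity at most 4+3+3+3 = 13 < 14 slots, so 4 can never suffice.
Xiong, Horvat, Larsen, Petrov, and Varga alone can cover everything: Shift 1→Xiong, Shift 2→Horvat+Petrov, Shift 3→Larsen+Varga, Shift 4→Xiong, Shift 5→Larsen, Shift 6→Horvat, Shift 7→Larsen+Petrov, Shift 8→Xiong, Shift 9→Xiong, Shift 10→Horvat+Petrov.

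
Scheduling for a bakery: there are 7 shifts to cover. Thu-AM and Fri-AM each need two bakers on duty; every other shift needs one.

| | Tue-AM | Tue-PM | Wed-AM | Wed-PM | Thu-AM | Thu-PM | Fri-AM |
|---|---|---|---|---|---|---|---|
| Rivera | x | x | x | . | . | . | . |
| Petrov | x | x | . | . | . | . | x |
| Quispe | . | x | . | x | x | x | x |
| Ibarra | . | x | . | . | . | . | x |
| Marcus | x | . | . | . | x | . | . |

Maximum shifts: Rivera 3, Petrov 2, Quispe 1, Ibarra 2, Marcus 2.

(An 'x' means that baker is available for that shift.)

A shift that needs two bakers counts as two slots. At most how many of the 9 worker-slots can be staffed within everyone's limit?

Total capacity across all bakers is 3+2+1+2+2 = 10, and 9 slots are needed, so at most 9 can be filled.
Shifts {Wed-PM, Thu-AM} need 3 slots but only Quispe and Marcus are available for them, supplying at most 2 — so at least 1 slot must go unfilled.
An assignment achieving 7: Tue-AM→Rivera, Tue-PM→Rivera, Wed-AM→Rivera, Wed-PM→Quispe, Thu-AM→Marcus, Fri-AM→Petrov+Ibarra.
Loads: Rivera 3/3, Petrov 1/2, Quispe 1/1, Ibarra 1/2, Marcus 1/2.

7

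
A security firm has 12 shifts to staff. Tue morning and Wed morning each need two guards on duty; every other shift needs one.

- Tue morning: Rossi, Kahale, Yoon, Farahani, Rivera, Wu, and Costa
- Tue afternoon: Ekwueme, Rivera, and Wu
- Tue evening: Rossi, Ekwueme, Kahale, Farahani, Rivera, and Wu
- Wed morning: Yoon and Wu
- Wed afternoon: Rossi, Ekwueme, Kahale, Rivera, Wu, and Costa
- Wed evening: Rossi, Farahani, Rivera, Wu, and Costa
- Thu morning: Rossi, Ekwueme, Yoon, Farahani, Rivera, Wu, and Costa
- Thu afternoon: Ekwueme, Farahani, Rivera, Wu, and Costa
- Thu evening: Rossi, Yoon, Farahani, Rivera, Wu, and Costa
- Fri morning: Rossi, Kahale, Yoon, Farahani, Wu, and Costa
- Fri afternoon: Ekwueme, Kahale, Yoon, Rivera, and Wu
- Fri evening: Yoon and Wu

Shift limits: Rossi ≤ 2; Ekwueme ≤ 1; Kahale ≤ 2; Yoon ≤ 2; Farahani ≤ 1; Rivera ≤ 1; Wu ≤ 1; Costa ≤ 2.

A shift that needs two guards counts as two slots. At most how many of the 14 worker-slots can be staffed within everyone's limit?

12

Total capacity across all guards is 2+1+2+2+1+1+1+2 = 12, and 14 slots are needed, so at most 12 can be filled.
An assignment achieving 12: Tue morning→Costa, Tue afternoon→Ekwueme, Tue evening→Rossi, Wed morning→Yoon+Wu, Wed afternoon→Kahale, Wed evening→Rossi, Thu afternoon→Farahani, Thu evening→Rivera, Fri morning→Costa, Fri afternoon→Kahale, Fri evening→Yoon.
Loads: Rossi 2/2, Ekwueme 1/1, Kahale 2/2, Yoon 2/2, Farahani 1/1, Rivera 1/1, Wu 1/1, Costa 2/2.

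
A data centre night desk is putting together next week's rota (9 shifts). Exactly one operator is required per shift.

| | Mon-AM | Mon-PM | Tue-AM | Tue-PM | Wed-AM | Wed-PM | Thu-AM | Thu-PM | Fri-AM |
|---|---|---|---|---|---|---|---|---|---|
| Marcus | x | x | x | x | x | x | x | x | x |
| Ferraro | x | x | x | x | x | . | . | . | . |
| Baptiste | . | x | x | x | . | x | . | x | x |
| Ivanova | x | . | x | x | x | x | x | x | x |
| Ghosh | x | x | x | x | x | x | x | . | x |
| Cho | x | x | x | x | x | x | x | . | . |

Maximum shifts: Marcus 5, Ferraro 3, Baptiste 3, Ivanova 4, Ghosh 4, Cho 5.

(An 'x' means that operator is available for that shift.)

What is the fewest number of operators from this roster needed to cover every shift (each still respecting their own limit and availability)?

9 slots to fill and no one can take more than 5, so at least ⌈9/5⌉ = 2 operators are needed.
Marcus and Ivanova alone can cover everything: Mon-AM→Marcus, Mon-PM→Marcus, Tue-AM→Marcus, Tue-PM→Marcus, Wed-AM→Marcus, Wed-PM→Ivanova, Thu-AM→Ivanova, Thu-PM→Ivanova, Fri-AM→Ivanova.

2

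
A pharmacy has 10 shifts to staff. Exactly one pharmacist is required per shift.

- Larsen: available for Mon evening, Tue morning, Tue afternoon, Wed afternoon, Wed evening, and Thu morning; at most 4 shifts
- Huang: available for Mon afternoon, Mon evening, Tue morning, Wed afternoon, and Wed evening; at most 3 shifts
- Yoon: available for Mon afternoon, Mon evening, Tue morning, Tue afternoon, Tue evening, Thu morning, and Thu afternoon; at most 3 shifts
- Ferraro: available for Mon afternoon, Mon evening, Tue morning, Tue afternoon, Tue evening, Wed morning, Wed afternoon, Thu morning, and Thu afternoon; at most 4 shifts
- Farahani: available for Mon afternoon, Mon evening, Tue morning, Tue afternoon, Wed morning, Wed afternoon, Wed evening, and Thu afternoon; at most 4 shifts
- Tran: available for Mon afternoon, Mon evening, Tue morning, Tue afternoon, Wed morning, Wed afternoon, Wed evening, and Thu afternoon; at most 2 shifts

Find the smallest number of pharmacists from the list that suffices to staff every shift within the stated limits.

10 slots to fill and no one can take more than 4, so at least ⌈10/4⌉ = 3 pharmacists are needed.
Larsen, Huang, and Ferraro alone can cover everything: Mon afternoon→Huang, Mon evening→Larsen, Tue morning→Huang, Tue afternoon→Larsen, Tue evening→Ferraro, Wed morning→Ferraro, Wed afternoon→Huang, Wed evening→Larsen, Thu morning→Larsen, Thu afternoon→Ferraro.

3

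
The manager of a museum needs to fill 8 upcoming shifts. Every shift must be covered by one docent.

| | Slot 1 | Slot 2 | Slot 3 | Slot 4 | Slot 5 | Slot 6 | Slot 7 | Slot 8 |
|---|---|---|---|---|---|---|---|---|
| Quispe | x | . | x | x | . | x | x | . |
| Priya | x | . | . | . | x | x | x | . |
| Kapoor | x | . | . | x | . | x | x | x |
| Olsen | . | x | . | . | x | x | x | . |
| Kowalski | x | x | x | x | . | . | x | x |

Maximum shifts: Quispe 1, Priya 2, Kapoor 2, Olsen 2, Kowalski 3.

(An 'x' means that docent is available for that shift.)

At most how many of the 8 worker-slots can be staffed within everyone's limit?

8

Total capacity across all docents is 1+2+2+2+3 = 10, and 8 slots are needed, so at most 8 can be filled.
An assignment achieving 8: Slot 1→Priya, Slot 2→Olsen, Slot 3→Quispe, Slot 4→Kapoor, Slot 5→Priya, Slot 6→Olsen, Slot 7→Kowalski, Slot 8→Kapoor.
Loads: Quispe 1/1, Priya 2/2, Kapoor 2/2, Olsen 2/2, Kowalski 1/3.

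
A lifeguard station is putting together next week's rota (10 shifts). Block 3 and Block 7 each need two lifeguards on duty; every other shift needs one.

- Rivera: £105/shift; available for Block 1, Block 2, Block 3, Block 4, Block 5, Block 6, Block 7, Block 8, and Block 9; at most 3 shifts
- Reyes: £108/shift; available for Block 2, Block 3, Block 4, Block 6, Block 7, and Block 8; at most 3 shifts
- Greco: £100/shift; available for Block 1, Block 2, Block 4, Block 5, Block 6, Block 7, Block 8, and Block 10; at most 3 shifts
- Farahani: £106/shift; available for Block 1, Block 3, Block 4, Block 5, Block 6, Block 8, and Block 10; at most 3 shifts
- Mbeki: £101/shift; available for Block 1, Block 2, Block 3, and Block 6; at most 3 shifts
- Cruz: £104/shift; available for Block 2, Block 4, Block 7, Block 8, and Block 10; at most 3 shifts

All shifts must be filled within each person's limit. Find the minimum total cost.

£1230

Block 9 can only be covered by Rivera, so that assignment is forced.
Picking the cheapest available lifeguard for each shift independently would cost £1215, but that ignores the shift limits.
An optimal schedule: Block 1→Greco, Block 2→Mbeki, Block 3→Mbeki+Rivera, Block 4→Cruz, Block 5→Greco, Block 6→Mbeki, Block 7→Cruz+Rivera, Block 8→Cruz, Block 9→Rivera, Block 10→Greco.
Total: 100 + 101 + 101 + 105 + 104 + 100 + 101 + 104 + 105 + 104 + 105 + 100 = £1230.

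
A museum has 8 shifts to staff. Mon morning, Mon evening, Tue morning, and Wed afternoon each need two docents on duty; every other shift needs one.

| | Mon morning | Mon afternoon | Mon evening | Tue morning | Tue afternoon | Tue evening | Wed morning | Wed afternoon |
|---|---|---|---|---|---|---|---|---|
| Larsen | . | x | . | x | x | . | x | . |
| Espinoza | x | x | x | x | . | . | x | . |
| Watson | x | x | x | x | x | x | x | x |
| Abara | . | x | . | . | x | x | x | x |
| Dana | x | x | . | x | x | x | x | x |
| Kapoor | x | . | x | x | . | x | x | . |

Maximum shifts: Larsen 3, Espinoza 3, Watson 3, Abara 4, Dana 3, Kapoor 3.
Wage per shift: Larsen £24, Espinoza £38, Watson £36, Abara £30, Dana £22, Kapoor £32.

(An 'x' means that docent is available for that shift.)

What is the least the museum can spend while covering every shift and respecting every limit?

Picking the cheapest available docent for each shift independently would cost £308, but that ignores the shift limits.
An optimal schedule: Mon morning→Dana+Kapoor, Mon afternoon→Larsen, Mon evening→Kapoor+Watson, Tue morning→Dana+Larsen, Tue afternoon→Larsen, Tue evening→Abara, Wed morning→Abara, Wed afternoon→Dana+Abara.
Total: 22 + 32 + 24 + 32 + 36 + 22 + 24 + 24 + 30 + 30 + 22 + 30 = £328.

£328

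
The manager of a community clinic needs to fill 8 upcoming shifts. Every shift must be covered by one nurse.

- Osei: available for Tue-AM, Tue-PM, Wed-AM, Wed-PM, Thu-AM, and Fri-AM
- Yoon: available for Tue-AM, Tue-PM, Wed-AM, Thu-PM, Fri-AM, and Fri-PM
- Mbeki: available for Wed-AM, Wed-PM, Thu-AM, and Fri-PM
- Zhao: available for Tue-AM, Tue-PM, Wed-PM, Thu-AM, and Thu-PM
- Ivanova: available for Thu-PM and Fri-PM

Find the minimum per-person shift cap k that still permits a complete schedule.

With 5 nurses and 8 worker-slots to fill, someone must work at least ⌈8/5⌉ = 2 shifts, so k ≥ 2.
k = 2 works: Tue-AM→Osei, Tue-PM→Yoon, Wed-AM→Yoon, Wed-PM→Mbeki, Thu-AM→Mbeki, Thu-PM→Zhao, Fri-AM→Osei, Fri-PM→Ivanova.
Loads: Osei 2, Yoon 2, Mbeki 2, Zhao 1, Ivanova 1 — all ≤ 2.

2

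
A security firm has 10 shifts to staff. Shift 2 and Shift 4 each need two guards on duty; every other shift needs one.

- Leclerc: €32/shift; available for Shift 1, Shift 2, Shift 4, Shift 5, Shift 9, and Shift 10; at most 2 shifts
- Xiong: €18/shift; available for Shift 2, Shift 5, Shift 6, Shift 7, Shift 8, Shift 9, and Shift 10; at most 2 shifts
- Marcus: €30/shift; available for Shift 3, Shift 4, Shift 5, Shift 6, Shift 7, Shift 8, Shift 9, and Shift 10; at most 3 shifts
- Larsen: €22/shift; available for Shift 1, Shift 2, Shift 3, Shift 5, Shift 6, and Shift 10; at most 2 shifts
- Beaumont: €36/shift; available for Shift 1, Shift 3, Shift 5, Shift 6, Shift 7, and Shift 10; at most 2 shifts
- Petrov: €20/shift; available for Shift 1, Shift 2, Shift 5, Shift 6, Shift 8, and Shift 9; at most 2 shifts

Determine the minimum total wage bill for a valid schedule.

€310

Shift 4 can only be covered by Leclerc and Marcus, so that assignment is forced.
Picking the cheapest available guard for each shift independently would cost €250, but that ignores the shift limits.
An optimal schedule: Shift 1→Petrov, Shift 2→Larsen+Leclerc, Shift 3→Larsen, Shift 4→Marcus+Leclerc, Shift 5→Beaumont, Shift 6→Marcus, Shift 7→Xiong, Shift 8→Xiong, Shift 9→Petrov, Shift 10→Marcus.
Total: 20 + 22 + 32 + 22 + 30 + 32 + 36 + 30 + 18 + 18 + 20 + 30 = €310.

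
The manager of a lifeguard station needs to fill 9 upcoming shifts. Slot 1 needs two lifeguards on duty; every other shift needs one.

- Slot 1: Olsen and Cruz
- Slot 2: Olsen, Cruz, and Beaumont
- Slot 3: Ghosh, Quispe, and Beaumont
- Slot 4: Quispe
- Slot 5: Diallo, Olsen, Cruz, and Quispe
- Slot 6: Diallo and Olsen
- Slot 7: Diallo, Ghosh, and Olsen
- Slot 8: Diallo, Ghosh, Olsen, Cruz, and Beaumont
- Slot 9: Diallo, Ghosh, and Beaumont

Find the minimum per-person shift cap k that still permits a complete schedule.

2

With 6 lifeguards and 10 worker-slots to fill, someone must work at least ⌈10/6⌉ = 2 shifts, so k ≥ 2.
k = 2 works: Slot 1→Olsen+Cruz, Slot 2→Olsen, Slot 3→Ghosh, Slot 4→Quispe, Slot 5→Cruz, Slot 6→Diallo, Slot 7→Diallo, Slot 8→Beaumont, Slot 9→Ghosh.
Loads: Diallo 2, Ghosh 2, Olsen 2, Cruz 2, Quispe 1, Beaumont 1 — all ≤ 2.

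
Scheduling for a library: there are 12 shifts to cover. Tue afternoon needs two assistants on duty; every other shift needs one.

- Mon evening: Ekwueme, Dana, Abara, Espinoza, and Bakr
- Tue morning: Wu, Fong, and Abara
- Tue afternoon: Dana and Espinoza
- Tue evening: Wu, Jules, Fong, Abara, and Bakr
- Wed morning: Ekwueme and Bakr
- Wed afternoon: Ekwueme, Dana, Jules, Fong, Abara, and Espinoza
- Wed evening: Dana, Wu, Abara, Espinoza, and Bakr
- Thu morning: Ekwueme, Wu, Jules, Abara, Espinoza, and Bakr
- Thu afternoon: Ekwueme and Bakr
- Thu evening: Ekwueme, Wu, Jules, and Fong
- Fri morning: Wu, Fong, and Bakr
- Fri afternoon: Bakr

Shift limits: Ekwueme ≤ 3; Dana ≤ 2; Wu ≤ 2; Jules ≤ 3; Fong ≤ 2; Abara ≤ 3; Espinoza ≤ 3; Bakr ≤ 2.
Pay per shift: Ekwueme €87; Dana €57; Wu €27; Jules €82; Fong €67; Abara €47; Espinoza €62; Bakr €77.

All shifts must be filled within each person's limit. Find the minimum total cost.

€736

Tue afternoon can only be covered by Dana and Espinoza, so that assignment is forced.
Fri afternoon can only be covered by Bakr, so that assignment is forced.
Picking the cheapest available assistant for each shift independently would cost €606, but that ignores the shift limits.
An optimal schedule: Mon evening→Abara, Tue morning→Abara, Tue afternoon→Dana+Espinoza, Tue evening→Abara, Wed morning→Bakr, Wed afternoon→Espinoza, Wed evening→Dana, Thu morning→Espinoza, Thu afternoon→Ekwueme, Thu evening→Wu, Fri morning→Wu, Fri afternoon→Bakr.
Total: 47 + 47 + 57 + 62 + 47 + 77 + 62 + 57 + 62 + 87 + 27 + 27 + 77 = €736.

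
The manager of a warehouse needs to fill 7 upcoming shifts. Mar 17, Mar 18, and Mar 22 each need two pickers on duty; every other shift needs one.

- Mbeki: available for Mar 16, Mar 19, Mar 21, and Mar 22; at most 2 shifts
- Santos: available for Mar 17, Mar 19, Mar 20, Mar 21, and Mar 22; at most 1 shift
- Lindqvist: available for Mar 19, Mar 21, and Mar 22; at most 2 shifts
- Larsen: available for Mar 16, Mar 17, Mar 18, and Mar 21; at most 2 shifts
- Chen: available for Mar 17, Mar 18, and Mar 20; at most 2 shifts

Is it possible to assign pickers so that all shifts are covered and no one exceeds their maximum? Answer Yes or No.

Total capacity is 2+1+2+2+2 = 9 but 10 worker-slots are needed — infeasible.

No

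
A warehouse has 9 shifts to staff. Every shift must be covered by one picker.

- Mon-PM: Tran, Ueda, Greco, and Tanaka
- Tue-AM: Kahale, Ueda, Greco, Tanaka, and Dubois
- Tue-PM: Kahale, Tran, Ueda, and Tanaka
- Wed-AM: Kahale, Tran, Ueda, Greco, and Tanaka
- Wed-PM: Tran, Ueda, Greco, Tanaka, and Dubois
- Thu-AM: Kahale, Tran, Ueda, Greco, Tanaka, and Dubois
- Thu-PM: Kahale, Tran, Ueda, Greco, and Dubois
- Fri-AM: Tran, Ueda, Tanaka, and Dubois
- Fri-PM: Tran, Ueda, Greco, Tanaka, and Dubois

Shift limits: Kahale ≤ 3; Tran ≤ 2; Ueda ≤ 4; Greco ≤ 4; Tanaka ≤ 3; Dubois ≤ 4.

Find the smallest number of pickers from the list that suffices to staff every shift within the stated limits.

9 slots to fill and no one can take more than 4, so at least ⌈9/4⌉ = 3 pickers are needed.
Kahale, Tran, and Ueda alone can cover everything: Mon-PM→Tran, Tue-AM→Kahale, Tue-PM→Kahale, Wed-AM→Kahale, Wed-PM→Tran, Thu-AM→Ueda, Thu-PM→Ueda, Fri-AM→Ueda, Fri-PM→Ueda.

3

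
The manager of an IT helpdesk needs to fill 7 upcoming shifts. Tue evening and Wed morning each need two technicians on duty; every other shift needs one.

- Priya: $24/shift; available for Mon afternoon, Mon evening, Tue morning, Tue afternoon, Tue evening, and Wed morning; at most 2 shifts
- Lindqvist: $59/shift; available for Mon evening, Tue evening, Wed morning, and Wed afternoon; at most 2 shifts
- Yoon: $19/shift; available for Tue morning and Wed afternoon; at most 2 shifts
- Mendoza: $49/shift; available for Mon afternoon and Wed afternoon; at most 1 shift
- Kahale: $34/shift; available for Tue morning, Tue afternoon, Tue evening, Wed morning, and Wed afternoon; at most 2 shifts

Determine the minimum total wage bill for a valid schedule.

$321

Picking the cheapest available technician for each shift independently would cost $226, but that ignores the shift limits.
An optimal schedule: Mon afternoon→Mendoza, Mon evening→Priya, Tue morning→Yoon, Tue afternoon→Priya, Tue evening→Lindqvist+Kahale, Wed morning→Lindqvist+Kahale, Wed afternoon→Yoon.
Total: 49 + 24 + 19 + 24 + 59 + 34 + 59 + 34 + 19 = $321.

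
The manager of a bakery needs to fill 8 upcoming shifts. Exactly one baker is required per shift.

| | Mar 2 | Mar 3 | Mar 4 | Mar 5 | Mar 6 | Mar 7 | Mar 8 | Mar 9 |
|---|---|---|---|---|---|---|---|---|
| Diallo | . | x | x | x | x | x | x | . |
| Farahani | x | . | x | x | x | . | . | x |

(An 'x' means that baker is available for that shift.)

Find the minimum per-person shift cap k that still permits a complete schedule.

With 2 bakers and 8 worker-slots to fill, someone must work at least ⌈8/2⌉ = 4 shifts, so k ≥ 4.
k = 4 works: Mar 2→Farahani, Mar 3→Diallo, Mar 4→Diallo, Mar 5→Farahani, Mar 6→Farahani, Mar 7→Diallo, Mar 8→Diallo, Mar 9→Farahani.
Loads: Diallo 4, Farahani 4 — all ≤ 4.

4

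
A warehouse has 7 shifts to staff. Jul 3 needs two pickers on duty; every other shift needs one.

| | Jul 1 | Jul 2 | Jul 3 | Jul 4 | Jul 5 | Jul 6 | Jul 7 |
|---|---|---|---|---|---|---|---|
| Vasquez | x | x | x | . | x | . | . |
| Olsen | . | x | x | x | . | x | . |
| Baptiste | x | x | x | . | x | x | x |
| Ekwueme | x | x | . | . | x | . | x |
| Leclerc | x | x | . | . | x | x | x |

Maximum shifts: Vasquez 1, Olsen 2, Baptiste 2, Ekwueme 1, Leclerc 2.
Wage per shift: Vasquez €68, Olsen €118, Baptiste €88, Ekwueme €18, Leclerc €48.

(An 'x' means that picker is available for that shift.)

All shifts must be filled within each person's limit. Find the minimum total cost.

€594

Jul 4 can only be covered by Olsen, so that assignment is forced.
Picking the cheapest available picker for each shift independently would cost €394, but that ignores the shift limits.
An optimal schedule: Jul 1→Ekwueme, Jul 2→Leclerc, Jul 3→Vasquez+Olsen, Jul 4→Olsen, Jul 5→Leclerc, Jul 6→Baptiste, Jul 7→Baptiste.
Total: 18 + 48 + 68 + 118 + 118 + 48 + 88 + 88 = €594.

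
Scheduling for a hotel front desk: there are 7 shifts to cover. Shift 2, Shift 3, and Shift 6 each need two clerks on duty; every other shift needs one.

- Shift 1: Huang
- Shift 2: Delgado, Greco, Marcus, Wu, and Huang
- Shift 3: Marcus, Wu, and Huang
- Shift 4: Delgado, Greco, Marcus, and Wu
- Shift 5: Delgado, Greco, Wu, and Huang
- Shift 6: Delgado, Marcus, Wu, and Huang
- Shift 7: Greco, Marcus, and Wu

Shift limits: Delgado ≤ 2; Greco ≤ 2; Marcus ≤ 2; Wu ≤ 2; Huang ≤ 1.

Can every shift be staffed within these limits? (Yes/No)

No

Total capacity is 2+2+2+2+1 = 9 but 10 worker-slots are needed — infeasible.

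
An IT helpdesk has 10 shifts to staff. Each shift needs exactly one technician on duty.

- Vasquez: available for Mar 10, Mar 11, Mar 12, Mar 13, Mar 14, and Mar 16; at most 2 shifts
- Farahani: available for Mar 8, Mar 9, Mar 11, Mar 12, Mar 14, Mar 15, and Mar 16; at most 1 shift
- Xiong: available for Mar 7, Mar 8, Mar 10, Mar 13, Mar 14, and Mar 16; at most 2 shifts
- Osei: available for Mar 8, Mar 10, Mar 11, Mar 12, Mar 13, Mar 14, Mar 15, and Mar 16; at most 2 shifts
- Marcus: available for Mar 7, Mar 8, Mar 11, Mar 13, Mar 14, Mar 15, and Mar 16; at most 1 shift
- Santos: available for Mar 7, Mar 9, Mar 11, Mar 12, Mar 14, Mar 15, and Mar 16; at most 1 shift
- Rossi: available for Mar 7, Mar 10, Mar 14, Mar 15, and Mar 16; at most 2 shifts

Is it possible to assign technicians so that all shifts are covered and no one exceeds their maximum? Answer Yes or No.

One valid schedule: Mar 7→Xiong, Mar 8→Xiong, Mar 9→Farahani, Mar 10→Vasquez, Mar 11→Osei, Mar 12→Vasquez, Mar 13→Osei, Mar 14→Santos, Mar 15→Marcus, Mar 16→Rossi.
Loads: Vasquez 2/2, Farahani 1/1, Xiong 2/2, Osei 2/2, Marcus 1/1, Santos 1/1, Rossi 1/2 — all within limits.

Yes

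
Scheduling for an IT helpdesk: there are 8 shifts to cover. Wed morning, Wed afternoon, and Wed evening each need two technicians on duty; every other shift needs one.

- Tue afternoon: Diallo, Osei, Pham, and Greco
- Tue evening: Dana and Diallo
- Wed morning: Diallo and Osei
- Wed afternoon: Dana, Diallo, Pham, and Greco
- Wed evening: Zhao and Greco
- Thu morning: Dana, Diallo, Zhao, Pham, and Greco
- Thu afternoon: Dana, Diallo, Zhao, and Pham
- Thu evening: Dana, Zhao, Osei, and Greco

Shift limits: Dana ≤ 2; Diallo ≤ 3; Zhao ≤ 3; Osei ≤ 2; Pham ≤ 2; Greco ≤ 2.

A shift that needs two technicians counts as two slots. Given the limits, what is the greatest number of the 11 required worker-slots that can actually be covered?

11

Total capacity across all technicians is 2+3+3+2+2+2 = 14, and 11 slots are needed, so at most 11 can be filled.
An assignment achieving 11: Tue afternoon→Diallo, Tue evening→Dana, Wed morning→Diallo+Osei, Wed afternoon→Dana+Diallo, Wed evening→Zhao+Greco, Thu morning→Pham, Thu afternoon→Zhao, Thu evening→Zhao.
Loads: Dana 2/2, Diallo 3/3, Zhao 3/3, Osei 1/2, Pham 1/2, Greco 1/2.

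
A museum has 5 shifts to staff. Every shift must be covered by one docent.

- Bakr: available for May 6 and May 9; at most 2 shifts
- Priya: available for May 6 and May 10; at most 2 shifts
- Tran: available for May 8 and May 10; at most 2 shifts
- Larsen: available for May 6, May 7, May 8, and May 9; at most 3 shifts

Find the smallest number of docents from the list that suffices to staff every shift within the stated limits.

5 slots to fill and no one can take more than 3, so at least ⌈5/3⌉ = 2 docents are needed.
Priya and Larsen alone can cover everything: May 6→Priya, May 7→Larsen, May 8→Larsen, May 9→Larsen, May 10→Priya.

2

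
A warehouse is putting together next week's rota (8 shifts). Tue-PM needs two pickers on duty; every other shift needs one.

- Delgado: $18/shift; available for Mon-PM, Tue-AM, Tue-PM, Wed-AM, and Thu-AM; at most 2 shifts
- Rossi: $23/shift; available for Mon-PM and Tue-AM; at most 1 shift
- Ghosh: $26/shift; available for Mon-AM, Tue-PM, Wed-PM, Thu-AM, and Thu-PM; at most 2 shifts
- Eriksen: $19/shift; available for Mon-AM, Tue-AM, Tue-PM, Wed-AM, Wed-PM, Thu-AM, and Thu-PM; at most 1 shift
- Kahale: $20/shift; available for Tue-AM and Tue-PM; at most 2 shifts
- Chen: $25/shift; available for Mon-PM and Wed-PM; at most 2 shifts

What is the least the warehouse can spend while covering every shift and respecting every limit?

$195

Picking the cheapest available picker for each shift independently would cost $166, but that ignores the shift limits.
An optimal schedule: Mon-AM→Ghosh, Mon-PM→Rossi, Tue-AM→Kahale, Tue-PM→Eriksen+Kahale, Wed-AM→Delgado, Wed-PM→Chen, Thu-AM→Delgado, Thu-PM→Ghosh.
Total: 26 + 23 + 20 + 19 + 20 + 18 + 25 + 18 + 26 = $195.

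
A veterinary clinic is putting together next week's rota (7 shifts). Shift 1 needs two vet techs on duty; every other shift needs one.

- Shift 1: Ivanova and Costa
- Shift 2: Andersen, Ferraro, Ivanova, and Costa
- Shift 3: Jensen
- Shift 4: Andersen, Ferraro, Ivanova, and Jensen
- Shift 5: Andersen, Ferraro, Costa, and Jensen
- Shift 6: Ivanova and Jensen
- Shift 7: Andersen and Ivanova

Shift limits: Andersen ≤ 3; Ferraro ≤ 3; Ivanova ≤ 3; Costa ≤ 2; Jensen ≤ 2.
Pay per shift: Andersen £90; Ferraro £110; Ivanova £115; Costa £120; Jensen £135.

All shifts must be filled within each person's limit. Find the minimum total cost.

Shift 1 can only be covered by Ivanova and Costa, so that assignment is forced.
Shift 3 can only be covered by Jensen, so that assignment is forced.
Picking the cheapest available vet tech for each shift independently would cost £845, but that ignores the shift limits.
An optimal schedule: Shift 1→Ivanova+Costa, Shift 2→Andersen, Shift 3→Jensen, Shift 4→Andersen, Shift 5→Ferraro, Shift 6→Ivanova, Shift 7→Andersen.
Total: 115 + 120 + 90 + 135 + 90 + 110 + 115 + 90 = £865.

£865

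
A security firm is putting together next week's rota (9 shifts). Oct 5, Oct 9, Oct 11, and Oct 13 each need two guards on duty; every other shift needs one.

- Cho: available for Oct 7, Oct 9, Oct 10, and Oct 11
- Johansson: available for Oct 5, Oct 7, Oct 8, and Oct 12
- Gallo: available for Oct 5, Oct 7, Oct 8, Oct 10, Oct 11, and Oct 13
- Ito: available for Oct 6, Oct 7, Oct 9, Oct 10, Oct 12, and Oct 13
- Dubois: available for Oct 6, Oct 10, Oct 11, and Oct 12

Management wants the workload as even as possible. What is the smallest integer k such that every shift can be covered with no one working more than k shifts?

3

With 5 guards and 13 worker-slots to fill, someone must work at least ⌈13/5⌉ = 3 shifts, so k ≥ 3.
k = 3 works: Oct 5→Johansson+Gallo, Oct 6→Ito, Oct 7→Cho, Oct 8→Johansson, Oct 9→Cho+Ito, Oct 10→Dubois, Oct 11→Cho+Gallo, Oct 12→Johansson, Oct 13→Gallo+Ito.
Loads: Cho 3, Johansson 3, Gallo 3, Ito 3, Dubois 1 — all ≤ 3.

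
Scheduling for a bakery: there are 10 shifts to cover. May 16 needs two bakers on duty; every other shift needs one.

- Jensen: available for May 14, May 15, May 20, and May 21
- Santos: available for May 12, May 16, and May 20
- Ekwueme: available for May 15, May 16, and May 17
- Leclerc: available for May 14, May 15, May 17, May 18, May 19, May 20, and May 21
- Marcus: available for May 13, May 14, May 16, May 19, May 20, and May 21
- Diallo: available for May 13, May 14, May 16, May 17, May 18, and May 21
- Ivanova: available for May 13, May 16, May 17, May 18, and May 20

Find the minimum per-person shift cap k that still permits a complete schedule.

2

With 7 bakers and 11 worker-slots to fill, someone must work at least ⌈11/7⌉ = 2 shifts, so k ≥ 2.
k = 2 works: May 12→Santos, May 13→Marcus, May 14→Jensen, May 15→Jensen, May 16→Ekwueme+Diallo, May 17→Ekwueme, May 18→Leclerc, May 19→Leclerc, May 20→Santos, May 21→Marcus.
Loads: Jensen 2, Santos 2, Ekwueme 2, Leclerc 2, Marcus 2, Diallo 1, Ivanova 0 — all ≤ 2.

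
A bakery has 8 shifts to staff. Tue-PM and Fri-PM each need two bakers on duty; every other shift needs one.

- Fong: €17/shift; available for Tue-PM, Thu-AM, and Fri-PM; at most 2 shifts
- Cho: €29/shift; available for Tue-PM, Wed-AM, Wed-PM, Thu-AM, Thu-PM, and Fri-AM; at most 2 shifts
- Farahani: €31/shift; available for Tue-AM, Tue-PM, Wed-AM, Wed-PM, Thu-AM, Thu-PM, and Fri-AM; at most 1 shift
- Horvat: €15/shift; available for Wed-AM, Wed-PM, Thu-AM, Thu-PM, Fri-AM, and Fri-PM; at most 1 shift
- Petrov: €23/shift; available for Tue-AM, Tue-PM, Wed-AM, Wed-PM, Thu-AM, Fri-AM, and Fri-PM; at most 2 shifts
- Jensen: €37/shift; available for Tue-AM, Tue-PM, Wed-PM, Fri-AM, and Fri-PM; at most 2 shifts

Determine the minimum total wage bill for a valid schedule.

€258

Picking the cheapest available baker for each shift independently would cost €170, but that ignores the shift limits.
An optimal schedule: Tue-AM→Farahani, Tue-PM→Petrov+Jensen, Wed-AM→Cho, Wed-PM→Horvat, Thu-AM→Fong, Thu-PM→Cho, Fri-AM→Petrov, Fri-PM→Fong+Jensen.
Total: 31 + 23 + 37 + 29 + 15 + 17 + 29 + 23 + 17 + 37 = €258.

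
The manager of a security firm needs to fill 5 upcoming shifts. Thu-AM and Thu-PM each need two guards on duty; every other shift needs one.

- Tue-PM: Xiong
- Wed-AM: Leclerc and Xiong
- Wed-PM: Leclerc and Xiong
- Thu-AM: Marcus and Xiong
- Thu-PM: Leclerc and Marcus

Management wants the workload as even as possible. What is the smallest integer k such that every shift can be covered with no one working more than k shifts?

3

With 3 guards and 7 worker-slots to fill, someone must work at least ⌈7/3⌉ = 3 shifts, so k ≥ 3.
k = 3 works: Tue-PM→Xiong, Wed-AM→Leclerc, Wed-PM→Leclerc, Thu-AM→Marcus+Xiong, Thu-PM→Leclerc+Marcus.
Loads: Leclerc 3, Marcus 2, Xiong 2 — all ≤ 3.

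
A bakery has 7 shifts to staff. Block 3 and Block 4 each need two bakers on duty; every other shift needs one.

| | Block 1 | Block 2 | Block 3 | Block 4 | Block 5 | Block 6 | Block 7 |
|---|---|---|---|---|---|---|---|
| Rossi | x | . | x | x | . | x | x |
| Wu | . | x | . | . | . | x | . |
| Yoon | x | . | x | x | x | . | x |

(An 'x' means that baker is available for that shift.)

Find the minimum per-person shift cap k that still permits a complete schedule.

4

With 3 bakers and 9 worker-slots to fill, someone must work at least ⌈9/3⌉ = 3 shifts, so k ≥ 3.
k = 3 fails: Shifts {Block 1, Block 3, Block 4, Block 5, Block 7} need 7 worker-slots in total, but the bakers available for any of those shifts (Rossi and Yoon) can supply at most 6 among them. So no valid schedule exists.
k = 4 works: Block 1→Rossi, Block 2→Wu, Block 3→Rossi+Yoon, Block 4→Rossi+Yoon, Block 5→Yoon, Block 6→Rossi, Block 7→Yoon.
Loads: Rossi 4, Wu 1, Yoon 4 — all ≤ 4.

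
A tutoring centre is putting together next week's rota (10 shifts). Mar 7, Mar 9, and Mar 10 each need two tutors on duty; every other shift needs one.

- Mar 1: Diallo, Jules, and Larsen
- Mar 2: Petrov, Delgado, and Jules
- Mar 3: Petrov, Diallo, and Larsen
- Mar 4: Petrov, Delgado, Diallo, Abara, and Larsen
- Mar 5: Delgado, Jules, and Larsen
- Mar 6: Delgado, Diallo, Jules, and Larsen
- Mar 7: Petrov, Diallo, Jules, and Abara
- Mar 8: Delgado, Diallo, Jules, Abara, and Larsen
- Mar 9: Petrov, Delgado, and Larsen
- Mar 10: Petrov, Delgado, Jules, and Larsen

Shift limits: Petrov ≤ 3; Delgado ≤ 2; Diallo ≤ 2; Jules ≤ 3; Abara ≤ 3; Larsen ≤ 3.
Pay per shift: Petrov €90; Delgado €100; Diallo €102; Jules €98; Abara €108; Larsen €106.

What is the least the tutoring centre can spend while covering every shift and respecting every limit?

Picking the cheapest available tutor for each shift independently would cost €1228, but that ignores the shift limits.
An optimal schedule: Mar 1→Jules, Mar 2→Petrov, Mar 3→Petrov, Mar 4→Larsen, Mar 5→Jules, Mar 6→Diallo, Mar 7→Jules+Diallo, Mar 8→Larsen, Mar 9→Petrov+Delgado, Mar 10→Delgado+Larsen.
Total: 98 + 90 + 90 + 106 + 98 + 102 + 98 + 102 + 106 + 90 + 100 + 100 + 106 = €1286.

€1286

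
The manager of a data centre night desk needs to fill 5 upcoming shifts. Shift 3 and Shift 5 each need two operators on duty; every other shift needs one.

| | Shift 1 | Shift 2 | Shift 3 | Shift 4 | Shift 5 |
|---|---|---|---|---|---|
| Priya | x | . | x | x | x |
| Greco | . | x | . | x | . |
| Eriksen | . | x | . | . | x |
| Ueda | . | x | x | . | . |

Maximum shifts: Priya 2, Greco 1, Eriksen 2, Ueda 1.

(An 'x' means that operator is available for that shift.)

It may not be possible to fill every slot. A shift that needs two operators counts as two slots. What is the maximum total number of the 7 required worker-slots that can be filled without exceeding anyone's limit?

6

Total capacity across all operators is 2+1+2+1 = 6, and 7 slots are needed, so at most 6 can be filled.
An assignment achieving 6: Shift 1→Priya, Shift 2→Eriksen, Shift 3→Priya+Ueda, Shift 4→Greco, Shift 5→Eriksen.
Loads: Priya 2/2, Greco 1/1, Eriksen 2/2, Ueda 1/1.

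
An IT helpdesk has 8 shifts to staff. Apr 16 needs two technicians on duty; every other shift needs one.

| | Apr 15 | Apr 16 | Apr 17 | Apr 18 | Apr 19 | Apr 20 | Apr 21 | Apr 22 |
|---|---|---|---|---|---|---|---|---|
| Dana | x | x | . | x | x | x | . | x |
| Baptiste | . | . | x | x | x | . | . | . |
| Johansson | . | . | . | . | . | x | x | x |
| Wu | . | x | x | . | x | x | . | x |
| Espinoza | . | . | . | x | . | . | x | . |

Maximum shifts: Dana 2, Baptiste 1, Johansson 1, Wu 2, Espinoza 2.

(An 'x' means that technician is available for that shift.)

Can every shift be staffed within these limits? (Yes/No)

No

Total capacity is 2+1+1+2+2 = 8 but 9 worker-slots are needed — infeasible.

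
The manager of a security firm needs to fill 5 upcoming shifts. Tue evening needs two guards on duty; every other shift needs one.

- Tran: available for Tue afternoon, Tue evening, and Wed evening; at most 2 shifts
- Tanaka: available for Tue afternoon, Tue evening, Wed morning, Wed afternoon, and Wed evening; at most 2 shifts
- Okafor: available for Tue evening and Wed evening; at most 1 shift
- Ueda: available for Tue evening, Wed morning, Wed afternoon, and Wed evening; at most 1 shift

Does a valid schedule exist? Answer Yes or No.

One valid schedule: Tue afternoon→Tran, Tue evening→Okafor+Ueda, Wed morning→Tanaka, Wed afternoon→Tanaka, Wed evening→Tran.
Loads: Tran 2/2, Tanaka 2/2, Okafor 1/1, Ueda 1/1 — all within limits.

Yes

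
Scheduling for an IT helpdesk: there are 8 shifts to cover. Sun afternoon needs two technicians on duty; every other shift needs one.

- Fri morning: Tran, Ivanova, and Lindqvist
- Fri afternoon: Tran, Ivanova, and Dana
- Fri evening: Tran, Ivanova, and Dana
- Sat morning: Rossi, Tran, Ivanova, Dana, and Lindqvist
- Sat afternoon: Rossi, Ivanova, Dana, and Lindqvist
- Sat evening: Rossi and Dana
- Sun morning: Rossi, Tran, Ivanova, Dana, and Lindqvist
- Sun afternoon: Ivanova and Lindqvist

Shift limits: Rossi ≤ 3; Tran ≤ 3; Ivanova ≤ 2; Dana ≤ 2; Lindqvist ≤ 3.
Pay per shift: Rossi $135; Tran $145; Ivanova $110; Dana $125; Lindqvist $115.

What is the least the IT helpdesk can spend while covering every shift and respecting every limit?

Sun afternoon can only be covered by Ivanova and Lindqvist, so that assignment is forced.
Picking the cheapest available technician for each shift independently would cost $1010, but that ignores the shift limits.
An optimal schedule: Fri morning→Lindqvist, Fri afternoon→Ivanova, Fri evening→Dana, Sat morning→Rossi, Sat afternoon→Lindqvist, Sat evening→Dana, Sun morning→Rossi, Sun afternoon→Ivanova+Lindqvist.
Total: 115 + 110 + 125 + 135 + 115 + 125 + 135 + 110 + 115 = $1085.

$1085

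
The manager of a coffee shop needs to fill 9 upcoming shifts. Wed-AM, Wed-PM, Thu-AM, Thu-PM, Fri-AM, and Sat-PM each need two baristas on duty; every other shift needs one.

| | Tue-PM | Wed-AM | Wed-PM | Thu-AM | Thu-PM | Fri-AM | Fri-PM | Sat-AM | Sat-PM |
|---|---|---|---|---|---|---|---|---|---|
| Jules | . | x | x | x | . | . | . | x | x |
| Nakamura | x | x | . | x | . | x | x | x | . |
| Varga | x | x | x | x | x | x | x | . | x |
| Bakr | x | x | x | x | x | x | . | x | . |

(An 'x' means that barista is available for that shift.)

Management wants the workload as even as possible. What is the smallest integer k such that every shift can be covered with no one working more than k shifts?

4

With 4 baristas and 15 worker-slots to fill, someone must work at least ⌈15/4⌉ = 4 shifts, so k ≥ 4.
k = 4 works: Tue-PM→Nakamura, Wed-AM→Jules+Bakr, Wed-PM→Jules+Varga, Thu-AM→Nakamura+Bakr, Thu-PM→Varga+Bakr, Fri-AM→Nakamura+Varga, Fri-PM→Nakamura, Sat-AM→Jules, Sat-PM→Jules+Varga.
Loads: Jules 4, Nakamura 4, Varga 4, Bakr 3 — all ≤ 4.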